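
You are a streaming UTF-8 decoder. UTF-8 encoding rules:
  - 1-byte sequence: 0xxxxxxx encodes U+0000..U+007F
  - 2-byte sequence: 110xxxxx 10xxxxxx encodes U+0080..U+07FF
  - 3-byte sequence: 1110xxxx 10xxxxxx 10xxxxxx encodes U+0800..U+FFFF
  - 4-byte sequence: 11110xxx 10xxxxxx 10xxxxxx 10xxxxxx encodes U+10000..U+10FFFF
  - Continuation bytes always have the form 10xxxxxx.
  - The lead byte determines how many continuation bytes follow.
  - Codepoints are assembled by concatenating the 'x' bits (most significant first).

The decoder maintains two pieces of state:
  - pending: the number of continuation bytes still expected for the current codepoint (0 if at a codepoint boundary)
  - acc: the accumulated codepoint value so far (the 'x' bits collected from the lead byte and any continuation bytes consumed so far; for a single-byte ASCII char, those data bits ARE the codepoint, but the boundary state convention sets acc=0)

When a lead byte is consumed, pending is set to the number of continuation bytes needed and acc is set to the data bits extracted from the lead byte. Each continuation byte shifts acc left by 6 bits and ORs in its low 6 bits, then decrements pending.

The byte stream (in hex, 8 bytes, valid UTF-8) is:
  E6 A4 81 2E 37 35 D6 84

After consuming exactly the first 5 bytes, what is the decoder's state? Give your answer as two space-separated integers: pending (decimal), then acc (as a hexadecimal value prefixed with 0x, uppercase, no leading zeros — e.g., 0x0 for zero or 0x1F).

Byte[0]=E6: 3-byte lead. pending=2, acc=0x6
Byte[1]=A4: continuation. acc=(acc<<6)|0x24=0x1A4, pending=1
Byte[2]=81: continuation. acc=(acc<<6)|0x01=0x6901, pending=0
Byte[3]=2E: 1-byte. pending=0, acc=0x0
Byte[4]=37: 1-byte. pending=0, acc=0x0

Answer: 0 0x0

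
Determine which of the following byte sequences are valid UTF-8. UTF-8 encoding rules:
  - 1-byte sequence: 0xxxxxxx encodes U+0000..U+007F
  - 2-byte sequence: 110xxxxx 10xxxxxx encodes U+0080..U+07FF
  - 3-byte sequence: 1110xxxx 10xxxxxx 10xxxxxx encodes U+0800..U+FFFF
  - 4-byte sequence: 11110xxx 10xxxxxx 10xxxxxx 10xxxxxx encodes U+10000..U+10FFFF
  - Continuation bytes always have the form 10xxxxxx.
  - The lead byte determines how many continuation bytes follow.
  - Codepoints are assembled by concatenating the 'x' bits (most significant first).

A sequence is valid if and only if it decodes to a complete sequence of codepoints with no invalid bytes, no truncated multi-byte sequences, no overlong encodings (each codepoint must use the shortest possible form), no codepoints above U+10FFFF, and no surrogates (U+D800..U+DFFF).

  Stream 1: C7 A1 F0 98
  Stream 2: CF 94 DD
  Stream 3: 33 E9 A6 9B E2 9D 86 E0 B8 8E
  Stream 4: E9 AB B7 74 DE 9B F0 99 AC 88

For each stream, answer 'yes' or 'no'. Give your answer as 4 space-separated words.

Answer: no no yes yes

Derivation:
Stream 1: error at byte offset 4. INVALID
Stream 2: error at byte offset 3. INVALID
Stream 3: decodes cleanly. VALID
Stream 4: decodes cleanly. VALID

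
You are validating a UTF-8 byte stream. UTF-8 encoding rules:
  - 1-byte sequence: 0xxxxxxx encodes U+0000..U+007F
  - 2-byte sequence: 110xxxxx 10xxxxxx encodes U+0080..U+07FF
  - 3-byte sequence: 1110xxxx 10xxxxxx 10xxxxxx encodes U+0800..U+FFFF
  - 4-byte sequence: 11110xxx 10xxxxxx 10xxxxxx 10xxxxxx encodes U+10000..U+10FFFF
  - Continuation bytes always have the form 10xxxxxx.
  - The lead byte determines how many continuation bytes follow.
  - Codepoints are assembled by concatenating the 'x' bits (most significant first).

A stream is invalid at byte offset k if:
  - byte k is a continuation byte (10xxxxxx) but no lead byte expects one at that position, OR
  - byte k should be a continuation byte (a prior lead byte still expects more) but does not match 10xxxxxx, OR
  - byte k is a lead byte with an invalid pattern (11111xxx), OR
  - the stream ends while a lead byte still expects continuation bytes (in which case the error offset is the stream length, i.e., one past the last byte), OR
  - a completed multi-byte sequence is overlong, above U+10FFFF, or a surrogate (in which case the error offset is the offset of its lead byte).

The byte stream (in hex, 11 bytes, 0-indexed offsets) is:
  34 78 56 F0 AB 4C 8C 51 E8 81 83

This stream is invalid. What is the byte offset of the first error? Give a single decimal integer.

Answer: 5

Derivation:
Byte[0]=34: 1-byte ASCII. cp=U+0034
Byte[1]=78: 1-byte ASCII. cp=U+0078
Byte[2]=56: 1-byte ASCII. cp=U+0056
Byte[3]=F0: 4-byte lead, need 3 cont bytes. acc=0x0
Byte[4]=AB: continuation. acc=(acc<<6)|0x2B=0x2B
Byte[5]=4C: expected 10xxxxxx continuation. INVALID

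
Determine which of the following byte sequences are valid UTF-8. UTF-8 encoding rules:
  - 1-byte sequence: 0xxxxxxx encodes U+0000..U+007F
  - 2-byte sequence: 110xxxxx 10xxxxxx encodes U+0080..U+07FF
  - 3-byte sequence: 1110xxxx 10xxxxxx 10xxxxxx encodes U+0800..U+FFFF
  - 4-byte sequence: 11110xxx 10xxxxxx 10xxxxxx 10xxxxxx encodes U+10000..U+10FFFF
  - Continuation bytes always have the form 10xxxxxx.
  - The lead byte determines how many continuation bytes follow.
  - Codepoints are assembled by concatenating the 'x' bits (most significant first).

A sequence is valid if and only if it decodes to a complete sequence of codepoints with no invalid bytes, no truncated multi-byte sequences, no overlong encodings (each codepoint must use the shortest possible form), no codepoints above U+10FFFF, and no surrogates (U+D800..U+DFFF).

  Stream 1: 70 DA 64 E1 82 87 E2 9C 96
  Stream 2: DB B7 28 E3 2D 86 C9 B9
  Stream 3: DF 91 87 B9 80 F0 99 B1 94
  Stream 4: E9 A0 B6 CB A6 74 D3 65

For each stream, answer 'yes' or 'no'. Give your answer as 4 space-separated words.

Stream 1: error at byte offset 2. INVALID
Stream 2: error at byte offset 4. INVALID
Stream 3: error at byte offset 2. INVALID
Stream 4: error at byte offset 7. INVALID

Answer: no no no no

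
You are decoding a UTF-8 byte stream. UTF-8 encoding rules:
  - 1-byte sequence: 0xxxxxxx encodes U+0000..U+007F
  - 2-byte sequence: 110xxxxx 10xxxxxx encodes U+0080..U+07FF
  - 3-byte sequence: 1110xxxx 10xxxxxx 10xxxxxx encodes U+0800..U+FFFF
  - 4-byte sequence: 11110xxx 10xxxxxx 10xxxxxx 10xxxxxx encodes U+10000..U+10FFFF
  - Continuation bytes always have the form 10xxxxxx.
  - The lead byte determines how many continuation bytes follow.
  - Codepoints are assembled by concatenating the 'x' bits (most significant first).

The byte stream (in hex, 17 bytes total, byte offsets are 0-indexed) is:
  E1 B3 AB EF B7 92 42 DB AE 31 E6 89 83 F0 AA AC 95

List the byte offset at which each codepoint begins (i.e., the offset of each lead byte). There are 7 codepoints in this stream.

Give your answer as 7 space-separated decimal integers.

Answer: 0 3 6 7 9 10 13

Derivation:
Byte[0]=E1: 3-byte lead, need 2 cont bytes. acc=0x1
Byte[1]=B3: continuation. acc=(acc<<6)|0x33=0x73
Byte[2]=AB: continuation. acc=(acc<<6)|0x2B=0x1CEB
Completed: cp=U+1CEB (starts at byte 0)
Byte[3]=EF: 3-byte lead, need 2 cont bytes. acc=0xF
Byte[4]=B7: continuation. acc=(acc<<6)|0x37=0x3F7
Byte[5]=92: continuation. acc=(acc<<6)|0x12=0xFDD2
Completed: cp=U+FDD2 (starts at byte 3)
Byte[6]=42: 1-byte ASCII. cp=U+0042
Byte[7]=DB: 2-byte lead, need 1 cont bytes. acc=0x1B
Byte[8]=AE: continuation. acc=(acc<<6)|0x2E=0x6EE
Completed: cp=U+06EE (starts at byte 7)
Byte[9]=31: 1-byte ASCII. cp=U+0031
Byte[10]=E6: 3-byte lead, need 2 cont bytes. acc=0x6
Byte[11]=89: continuation. acc=(acc<<6)|0x09=0x189
Byte[12]=83: continuation. acc=(acc<<6)|0x03=0x6243
Completed: cp=U+6243 (starts at byte 10)
Byte[13]=F0: 4-byte lead, need 3 cont bytes. acc=0x0
Byte[14]=AA: continuation. acc=(acc<<6)|0x2A=0x2A
Byte[15]=AC: continuation. acc=(acc<<6)|0x2C=0xAAC
Byte[16]=95: continuation. acc=(acc<<6)|0x15=0x2AB15
Completed: cp=U+2AB15 (starts at byte 13)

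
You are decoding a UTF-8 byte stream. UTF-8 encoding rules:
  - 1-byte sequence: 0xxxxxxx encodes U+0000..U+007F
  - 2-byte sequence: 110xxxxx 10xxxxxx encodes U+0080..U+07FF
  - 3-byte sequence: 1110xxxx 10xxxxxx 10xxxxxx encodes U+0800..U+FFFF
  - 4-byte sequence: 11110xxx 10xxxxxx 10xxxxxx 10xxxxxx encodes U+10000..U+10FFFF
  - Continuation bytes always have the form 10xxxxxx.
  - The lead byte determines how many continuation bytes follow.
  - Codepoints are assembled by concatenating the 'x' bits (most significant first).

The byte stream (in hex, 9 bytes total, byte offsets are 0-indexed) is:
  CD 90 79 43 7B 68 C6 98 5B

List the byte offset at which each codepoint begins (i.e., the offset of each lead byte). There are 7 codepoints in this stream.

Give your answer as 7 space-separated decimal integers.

Answer: 0 2 3 4 5 6 8

Derivation:
Byte[0]=CD: 2-byte lead, need 1 cont bytes. acc=0xD
Byte[1]=90: continuation. acc=(acc<<6)|0x10=0x350
Completed: cp=U+0350 (starts at byte 0)
Byte[2]=79: 1-byte ASCII. cp=U+0079
Byte[3]=43: 1-byte ASCII. cp=U+0043
Byte[4]=7B: 1-byte ASCII. cp=U+007B
Byte[5]=68: 1-byte ASCII. cp=U+0068
Byte[6]=C6: 2-byte lead, need 1 cont bytes. acc=0x6
Byte[7]=98: continuation. acc=(acc<<6)|0x18=0x198
Completed: cp=U+0198 (starts at byte 6)
Byte[8]=5B: 1-byte ASCII. cp=U+005B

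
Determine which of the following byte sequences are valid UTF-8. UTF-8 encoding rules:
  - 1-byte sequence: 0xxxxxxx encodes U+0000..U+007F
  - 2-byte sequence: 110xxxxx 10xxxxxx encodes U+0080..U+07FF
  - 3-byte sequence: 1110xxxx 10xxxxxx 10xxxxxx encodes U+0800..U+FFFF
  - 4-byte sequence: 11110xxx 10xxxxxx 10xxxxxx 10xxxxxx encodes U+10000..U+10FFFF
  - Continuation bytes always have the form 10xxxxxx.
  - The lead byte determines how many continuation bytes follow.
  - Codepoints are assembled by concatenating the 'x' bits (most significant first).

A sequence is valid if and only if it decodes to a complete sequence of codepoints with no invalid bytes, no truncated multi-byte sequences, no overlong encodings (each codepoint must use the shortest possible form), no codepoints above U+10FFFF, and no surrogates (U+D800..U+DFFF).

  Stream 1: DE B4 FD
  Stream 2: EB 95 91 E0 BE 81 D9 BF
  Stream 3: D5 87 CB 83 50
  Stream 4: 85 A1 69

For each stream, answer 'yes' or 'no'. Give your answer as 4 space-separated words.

Stream 1: error at byte offset 2. INVALID
Stream 2: decodes cleanly. VALID
Stream 3: decodes cleanly. VALID
Stream 4: error at byte offset 0. INVALID

Answer: no yes yes no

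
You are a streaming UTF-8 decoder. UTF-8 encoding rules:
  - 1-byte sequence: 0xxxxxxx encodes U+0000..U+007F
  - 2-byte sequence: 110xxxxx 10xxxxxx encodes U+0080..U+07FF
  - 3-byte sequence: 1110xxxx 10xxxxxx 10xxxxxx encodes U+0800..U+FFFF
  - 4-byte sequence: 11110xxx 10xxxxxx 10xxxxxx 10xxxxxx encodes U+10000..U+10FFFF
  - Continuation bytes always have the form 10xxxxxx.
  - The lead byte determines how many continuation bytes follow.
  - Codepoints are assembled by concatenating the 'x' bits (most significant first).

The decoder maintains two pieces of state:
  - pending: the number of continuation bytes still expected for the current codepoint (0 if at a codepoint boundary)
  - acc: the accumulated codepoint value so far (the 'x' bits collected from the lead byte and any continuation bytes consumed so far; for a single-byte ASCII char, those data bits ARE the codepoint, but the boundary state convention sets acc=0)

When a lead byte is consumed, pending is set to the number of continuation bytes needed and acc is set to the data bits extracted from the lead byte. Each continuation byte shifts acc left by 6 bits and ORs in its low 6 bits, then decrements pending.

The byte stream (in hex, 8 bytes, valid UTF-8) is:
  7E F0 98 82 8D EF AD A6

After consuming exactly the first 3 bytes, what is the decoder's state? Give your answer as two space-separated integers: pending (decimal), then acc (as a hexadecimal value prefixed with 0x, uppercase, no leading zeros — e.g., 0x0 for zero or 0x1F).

Byte[0]=7E: 1-byte. pending=0, acc=0x0
Byte[1]=F0: 4-byte lead. pending=3, acc=0x0
Byte[2]=98: continuation. acc=(acc<<6)|0x18=0x18, pending=2

Answer: 2 0x18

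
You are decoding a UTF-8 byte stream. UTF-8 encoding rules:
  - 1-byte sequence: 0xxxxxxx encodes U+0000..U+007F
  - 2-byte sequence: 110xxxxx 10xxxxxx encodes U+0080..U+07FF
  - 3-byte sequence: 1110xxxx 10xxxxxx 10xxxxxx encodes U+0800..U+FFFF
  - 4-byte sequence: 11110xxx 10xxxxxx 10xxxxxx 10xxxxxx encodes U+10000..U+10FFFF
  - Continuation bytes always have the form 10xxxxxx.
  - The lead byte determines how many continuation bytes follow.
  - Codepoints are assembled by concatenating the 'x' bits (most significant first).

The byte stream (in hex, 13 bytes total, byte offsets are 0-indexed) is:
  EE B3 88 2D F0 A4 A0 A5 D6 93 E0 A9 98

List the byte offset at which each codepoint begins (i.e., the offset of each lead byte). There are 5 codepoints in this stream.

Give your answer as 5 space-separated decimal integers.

Answer: 0 3 4 8 10

Derivation:
Byte[0]=EE: 3-byte lead, need 2 cont bytes. acc=0xE
Byte[1]=B3: continuation. acc=(acc<<6)|0x33=0x3B3
Byte[2]=88: continuation. acc=(acc<<6)|0x08=0xECC8
Completed: cp=U+ECC8 (starts at byte 0)
Byte[3]=2D: 1-byte ASCII. cp=U+002D
Byte[4]=F0: 4-byte lead, need 3 cont bytes. acc=0x0
Byte[5]=A4: continuation. acc=(acc<<6)|0x24=0x24
Byte[6]=A0: continuation. acc=(acc<<6)|0x20=0x920
Byte[7]=A5: continuation. acc=(acc<<6)|0x25=0x24825
Completed: cp=U+24825 (starts at byte 4)
Byte[8]=D6: 2-byte lead, need 1 cont bytes. acc=0x16
Byte[9]=93: continuation. acc=(acc<<6)|0x13=0x593
Completed: cp=U+0593 (starts at byte 8)
Byte[10]=E0: 3-byte lead, need 2 cont bytes. acc=0x0
Byte[11]=A9: continuation. acc=(acc<<6)|0x29=0x29
Byte[12]=98: continuation. acc=(acc<<6)|0x18=0xA58
Completed: cp=U+0A58 (starts at byte 10)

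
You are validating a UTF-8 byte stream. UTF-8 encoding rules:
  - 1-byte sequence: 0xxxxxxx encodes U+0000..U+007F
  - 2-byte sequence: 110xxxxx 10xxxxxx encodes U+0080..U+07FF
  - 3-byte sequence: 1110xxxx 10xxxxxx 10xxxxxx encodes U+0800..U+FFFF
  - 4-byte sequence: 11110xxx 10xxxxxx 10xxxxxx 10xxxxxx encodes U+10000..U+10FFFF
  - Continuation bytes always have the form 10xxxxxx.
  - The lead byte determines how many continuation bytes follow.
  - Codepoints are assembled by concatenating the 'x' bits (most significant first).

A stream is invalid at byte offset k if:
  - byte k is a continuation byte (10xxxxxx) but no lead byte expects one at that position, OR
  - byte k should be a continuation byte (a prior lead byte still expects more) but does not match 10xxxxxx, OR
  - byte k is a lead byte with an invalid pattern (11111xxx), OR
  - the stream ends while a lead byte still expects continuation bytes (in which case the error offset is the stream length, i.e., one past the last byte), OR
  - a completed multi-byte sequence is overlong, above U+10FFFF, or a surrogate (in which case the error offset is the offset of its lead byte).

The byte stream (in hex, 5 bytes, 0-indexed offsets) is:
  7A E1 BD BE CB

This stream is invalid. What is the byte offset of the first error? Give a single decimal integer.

Answer: 5

Derivation:
Byte[0]=7A: 1-byte ASCII. cp=U+007A
Byte[1]=E1: 3-byte lead, need 2 cont bytes. acc=0x1
Byte[2]=BD: continuation. acc=(acc<<6)|0x3D=0x7D
Byte[3]=BE: continuation. acc=(acc<<6)|0x3E=0x1F7E
Completed: cp=U+1F7E (starts at byte 1)
Byte[4]=CB: 2-byte lead, need 1 cont bytes. acc=0xB
Byte[5]: stream ended, expected continuation. INVALID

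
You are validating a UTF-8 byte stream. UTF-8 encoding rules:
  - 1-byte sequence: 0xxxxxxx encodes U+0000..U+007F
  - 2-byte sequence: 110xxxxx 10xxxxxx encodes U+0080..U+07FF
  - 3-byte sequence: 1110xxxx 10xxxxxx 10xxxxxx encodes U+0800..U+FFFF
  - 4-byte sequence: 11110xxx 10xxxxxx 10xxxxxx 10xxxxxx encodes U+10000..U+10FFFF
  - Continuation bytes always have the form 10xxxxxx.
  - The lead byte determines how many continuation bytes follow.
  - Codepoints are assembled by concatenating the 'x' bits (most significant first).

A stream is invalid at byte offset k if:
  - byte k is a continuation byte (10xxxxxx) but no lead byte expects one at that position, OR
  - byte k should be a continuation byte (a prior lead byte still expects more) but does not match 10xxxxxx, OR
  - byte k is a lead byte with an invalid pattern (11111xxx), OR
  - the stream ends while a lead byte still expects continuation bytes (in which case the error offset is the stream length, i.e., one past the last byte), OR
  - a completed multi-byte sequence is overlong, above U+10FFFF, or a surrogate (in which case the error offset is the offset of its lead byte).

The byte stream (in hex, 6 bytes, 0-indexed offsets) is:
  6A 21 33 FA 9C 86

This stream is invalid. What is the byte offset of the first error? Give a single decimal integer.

Byte[0]=6A: 1-byte ASCII. cp=U+006A
Byte[1]=21: 1-byte ASCII. cp=U+0021
Byte[2]=33: 1-byte ASCII. cp=U+0033
Byte[3]=FA: INVALID lead byte (not 0xxx/110x/1110/11110)

Answer: 3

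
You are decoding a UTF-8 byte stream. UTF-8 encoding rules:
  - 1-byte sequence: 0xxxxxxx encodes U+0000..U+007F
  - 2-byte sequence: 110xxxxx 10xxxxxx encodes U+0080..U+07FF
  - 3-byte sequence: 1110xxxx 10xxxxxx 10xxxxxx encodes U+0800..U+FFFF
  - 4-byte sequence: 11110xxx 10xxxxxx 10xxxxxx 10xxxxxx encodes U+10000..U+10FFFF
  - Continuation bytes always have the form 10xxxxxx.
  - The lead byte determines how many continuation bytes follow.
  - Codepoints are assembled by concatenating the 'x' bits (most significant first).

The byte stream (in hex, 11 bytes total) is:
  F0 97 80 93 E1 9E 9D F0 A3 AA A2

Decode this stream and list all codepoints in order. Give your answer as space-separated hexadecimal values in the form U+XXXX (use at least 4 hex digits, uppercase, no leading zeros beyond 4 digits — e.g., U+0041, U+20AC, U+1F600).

Byte[0]=F0: 4-byte lead, need 3 cont bytes. acc=0x0
Byte[1]=97: continuation. acc=(acc<<6)|0x17=0x17
Byte[2]=80: continuation. acc=(acc<<6)|0x00=0x5C0
Byte[3]=93: continuation. acc=(acc<<6)|0x13=0x17013
Completed: cp=U+17013 (starts at byte 0)
Byte[4]=E1: 3-byte lead, need 2 cont bytes. acc=0x1
Byte[5]=9E: continuation. acc=(acc<<6)|0x1E=0x5E
Byte[6]=9D: continuation. acc=(acc<<6)|0x1D=0x179D
Completed: cp=U+179D (starts at byte 4)
Byte[7]=F0: 4-byte lead, need 3 cont bytes. acc=0x0
Byte[8]=A3: continuation. acc=(acc<<6)|0x23=0x23
Byte[9]=AA: continuation. acc=(acc<<6)|0x2A=0x8EA
Byte[10]=A2: continuation. acc=(acc<<6)|0x22=0x23AA2
Completed: cp=U+23AA2 (starts at byte 7)

Answer: U+17013 U+179D U+23AA2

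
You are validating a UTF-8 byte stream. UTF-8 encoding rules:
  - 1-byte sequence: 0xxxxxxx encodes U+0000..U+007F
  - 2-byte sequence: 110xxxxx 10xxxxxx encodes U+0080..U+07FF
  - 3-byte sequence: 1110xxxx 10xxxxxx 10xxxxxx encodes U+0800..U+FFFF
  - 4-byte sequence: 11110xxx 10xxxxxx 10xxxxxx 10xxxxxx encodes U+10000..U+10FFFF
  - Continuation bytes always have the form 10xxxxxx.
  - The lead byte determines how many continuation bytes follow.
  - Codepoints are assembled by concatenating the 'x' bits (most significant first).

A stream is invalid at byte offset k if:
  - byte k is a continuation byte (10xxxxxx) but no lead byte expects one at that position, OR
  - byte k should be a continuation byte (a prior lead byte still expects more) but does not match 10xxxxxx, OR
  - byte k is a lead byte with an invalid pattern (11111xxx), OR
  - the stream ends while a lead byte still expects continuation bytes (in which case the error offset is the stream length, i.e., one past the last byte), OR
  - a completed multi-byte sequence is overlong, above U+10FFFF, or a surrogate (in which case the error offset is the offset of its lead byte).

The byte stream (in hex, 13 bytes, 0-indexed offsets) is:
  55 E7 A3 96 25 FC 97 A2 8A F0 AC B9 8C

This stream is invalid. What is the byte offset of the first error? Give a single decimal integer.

Answer: 5

Derivation:
Byte[0]=55: 1-byte ASCII. cp=U+0055
Byte[1]=E7: 3-byte lead, need 2 cont bytes. acc=0x7
Byte[2]=A3: continuation. acc=(acc<<6)|0x23=0x1E3
Byte[3]=96: continuation. acc=(acc<<6)|0x16=0x78D6
Completed: cp=U+78D6 (starts at byte 1)
Byte[4]=25: 1-byte ASCII. cp=U+0025
Byte[5]=FC: INVALID lead byte (not 0xxx/110x/1110/11110)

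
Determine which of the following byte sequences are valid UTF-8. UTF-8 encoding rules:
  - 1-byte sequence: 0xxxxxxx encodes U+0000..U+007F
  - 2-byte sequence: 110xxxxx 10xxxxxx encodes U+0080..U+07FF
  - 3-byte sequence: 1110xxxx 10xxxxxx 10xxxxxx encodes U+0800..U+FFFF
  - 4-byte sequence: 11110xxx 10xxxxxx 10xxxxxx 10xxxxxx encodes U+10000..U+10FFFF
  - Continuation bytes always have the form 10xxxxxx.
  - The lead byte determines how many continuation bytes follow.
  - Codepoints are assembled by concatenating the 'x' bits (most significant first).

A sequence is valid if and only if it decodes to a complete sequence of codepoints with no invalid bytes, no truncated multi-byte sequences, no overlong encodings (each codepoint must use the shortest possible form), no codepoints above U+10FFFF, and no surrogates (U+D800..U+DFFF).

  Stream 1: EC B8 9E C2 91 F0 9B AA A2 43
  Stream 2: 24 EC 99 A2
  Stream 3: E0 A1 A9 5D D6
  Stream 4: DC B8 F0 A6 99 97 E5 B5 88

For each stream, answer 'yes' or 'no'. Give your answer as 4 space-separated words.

Answer: yes yes no yes

Derivation:
Stream 1: decodes cleanly. VALID
Stream 2: decodes cleanly. VALID
Stream 3: error at byte offset 5. INVALID
Stream 4: decodes cleanly. VALID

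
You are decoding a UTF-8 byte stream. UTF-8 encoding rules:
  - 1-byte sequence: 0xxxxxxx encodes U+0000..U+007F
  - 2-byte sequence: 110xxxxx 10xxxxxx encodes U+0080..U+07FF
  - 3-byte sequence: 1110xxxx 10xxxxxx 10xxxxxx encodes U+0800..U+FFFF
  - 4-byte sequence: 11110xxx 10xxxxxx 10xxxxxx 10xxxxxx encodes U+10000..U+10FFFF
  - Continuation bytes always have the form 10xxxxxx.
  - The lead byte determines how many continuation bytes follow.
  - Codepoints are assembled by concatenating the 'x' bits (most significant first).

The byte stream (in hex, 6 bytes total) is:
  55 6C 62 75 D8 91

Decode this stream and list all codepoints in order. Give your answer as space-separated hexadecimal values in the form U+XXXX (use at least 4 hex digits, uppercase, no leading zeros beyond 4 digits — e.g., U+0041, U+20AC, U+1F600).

Byte[0]=55: 1-byte ASCII. cp=U+0055
Byte[1]=6C: 1-byte ASCII. cp=U+006C
Byte[2]=62: 1-byte ASCII. cp=U+0062
Byte[3]=75: 1-byte ASCII. cp=U+0075
Byte[4]=D8: 2-byte lead, need 1 cont bytes. acc=0x18
Byte[5]=91: continuation. acc=(acc<<6)|0x11=0x611
Completed: cp=U+0611 (starts at byte 4)

Answer: U+0055 U+006C U+0062 U+0075 U+0611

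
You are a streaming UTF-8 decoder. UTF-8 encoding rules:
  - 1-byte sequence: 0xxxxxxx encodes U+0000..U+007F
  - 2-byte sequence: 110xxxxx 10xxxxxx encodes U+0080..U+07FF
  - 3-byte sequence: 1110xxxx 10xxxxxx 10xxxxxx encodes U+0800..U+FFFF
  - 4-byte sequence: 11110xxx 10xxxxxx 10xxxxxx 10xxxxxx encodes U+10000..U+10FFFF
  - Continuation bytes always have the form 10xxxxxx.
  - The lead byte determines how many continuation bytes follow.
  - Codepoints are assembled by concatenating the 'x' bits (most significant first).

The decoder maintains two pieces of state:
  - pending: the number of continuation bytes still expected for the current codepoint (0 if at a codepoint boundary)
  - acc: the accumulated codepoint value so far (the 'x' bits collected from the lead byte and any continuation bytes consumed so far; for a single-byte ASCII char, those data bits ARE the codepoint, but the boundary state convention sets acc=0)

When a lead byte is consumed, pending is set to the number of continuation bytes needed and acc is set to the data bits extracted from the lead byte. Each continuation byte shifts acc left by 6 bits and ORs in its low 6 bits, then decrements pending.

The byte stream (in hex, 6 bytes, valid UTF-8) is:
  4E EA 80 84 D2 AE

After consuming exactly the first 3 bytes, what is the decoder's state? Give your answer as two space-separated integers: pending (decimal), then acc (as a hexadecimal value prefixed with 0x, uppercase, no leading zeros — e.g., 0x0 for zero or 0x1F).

Byte[0]=4E: 1-byte. pending=0, acc=0x0
Byte[1]=EA: 3-byte lead. pending=2, acc=0xA
Byte[2]=80: continuation. acc=(acc<<6)|0x00=0x280, pending=1

Answer: 1 0x280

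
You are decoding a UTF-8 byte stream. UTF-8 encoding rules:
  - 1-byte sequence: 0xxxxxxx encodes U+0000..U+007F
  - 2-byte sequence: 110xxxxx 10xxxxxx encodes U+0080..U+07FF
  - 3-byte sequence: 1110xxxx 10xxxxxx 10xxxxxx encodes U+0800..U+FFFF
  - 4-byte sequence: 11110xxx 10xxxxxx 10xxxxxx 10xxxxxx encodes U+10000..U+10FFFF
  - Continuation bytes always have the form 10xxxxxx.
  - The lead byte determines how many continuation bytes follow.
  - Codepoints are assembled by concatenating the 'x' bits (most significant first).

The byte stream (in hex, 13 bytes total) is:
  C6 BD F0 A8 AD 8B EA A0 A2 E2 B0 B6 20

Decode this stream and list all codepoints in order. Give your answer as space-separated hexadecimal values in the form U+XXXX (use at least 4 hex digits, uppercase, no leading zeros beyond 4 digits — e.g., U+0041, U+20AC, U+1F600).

Answer: U+01BD U+28B4B U+A822 U+2C36 U+0020

Derivation:
Byte[0]=C6: 2-byte lead, need 1 cont bytes. acc=0x6
Byte[1]=BD: continuation. acc=(acc<<6)|0x3D=0x1BD
Completed: cp=U+01BD (starts at byte 0)
Byte[2]=F0: 4-byte lead, need 3 cont bytes. acc=0x0
Byte[3]=A8: continuation. acc=(acc<<6)|0x28=0x28
Byte[4]=AD: continuation. acc=(acc<<6)|0x2D=0xA2D
Byte[5]=8B: continuation. acc=(acc<<6)|0x0B=0x28B4B
Completed: cp=U+28B4B (starts at byte 2)
Byte[6]=EA: 3-byte lead, need 2 cont bytes. acc=0xA
Byte[7]=A0: continuation. acc=(acc<<6)|0x20=0x2A0
Byte[8]=A2: continuation. acc=(acc<<6)|0x22=0xA822
Completed: cp=U+A822 (starts at byte 6)
Byte[9]=E2: 3-byte lead, need 2 cont bytes. acc=0x2
Byte[10]=B0: continuation. acc=(acc<<6)|0x30=0xB0
Byte[11]=B6: continuation. acc=(acc<<6)|0x36=0x2C36
Completed: cp=U+2C36 (starts at byte 9)
Byte[12]=20: 1-byte ASCII. cp=U+0020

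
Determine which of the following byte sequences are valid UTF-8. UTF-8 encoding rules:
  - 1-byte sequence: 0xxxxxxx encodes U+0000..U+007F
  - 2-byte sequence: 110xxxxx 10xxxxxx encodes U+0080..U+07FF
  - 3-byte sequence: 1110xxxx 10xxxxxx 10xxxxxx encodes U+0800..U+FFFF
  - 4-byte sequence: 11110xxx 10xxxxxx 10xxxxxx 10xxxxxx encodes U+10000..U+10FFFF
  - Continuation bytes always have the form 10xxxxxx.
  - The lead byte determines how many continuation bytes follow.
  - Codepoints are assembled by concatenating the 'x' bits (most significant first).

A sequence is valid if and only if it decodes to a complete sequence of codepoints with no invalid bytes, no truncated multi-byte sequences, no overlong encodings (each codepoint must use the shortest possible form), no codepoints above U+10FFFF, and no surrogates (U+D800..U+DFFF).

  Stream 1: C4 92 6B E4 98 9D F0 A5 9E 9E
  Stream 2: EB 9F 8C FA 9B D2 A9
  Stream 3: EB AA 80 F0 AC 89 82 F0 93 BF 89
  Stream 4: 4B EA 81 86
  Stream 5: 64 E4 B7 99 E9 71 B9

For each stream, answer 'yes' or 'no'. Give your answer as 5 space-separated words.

Stream 1: decodes cleanly. VALID
Stream 2: error at byte offset 3. INVALID
Stream 3: decodes cleanly. VALID
Stream 4: decodes cleanly. VALID
Stream 5: error at byte offset 5. INVALID

Answer: yes no yes yes no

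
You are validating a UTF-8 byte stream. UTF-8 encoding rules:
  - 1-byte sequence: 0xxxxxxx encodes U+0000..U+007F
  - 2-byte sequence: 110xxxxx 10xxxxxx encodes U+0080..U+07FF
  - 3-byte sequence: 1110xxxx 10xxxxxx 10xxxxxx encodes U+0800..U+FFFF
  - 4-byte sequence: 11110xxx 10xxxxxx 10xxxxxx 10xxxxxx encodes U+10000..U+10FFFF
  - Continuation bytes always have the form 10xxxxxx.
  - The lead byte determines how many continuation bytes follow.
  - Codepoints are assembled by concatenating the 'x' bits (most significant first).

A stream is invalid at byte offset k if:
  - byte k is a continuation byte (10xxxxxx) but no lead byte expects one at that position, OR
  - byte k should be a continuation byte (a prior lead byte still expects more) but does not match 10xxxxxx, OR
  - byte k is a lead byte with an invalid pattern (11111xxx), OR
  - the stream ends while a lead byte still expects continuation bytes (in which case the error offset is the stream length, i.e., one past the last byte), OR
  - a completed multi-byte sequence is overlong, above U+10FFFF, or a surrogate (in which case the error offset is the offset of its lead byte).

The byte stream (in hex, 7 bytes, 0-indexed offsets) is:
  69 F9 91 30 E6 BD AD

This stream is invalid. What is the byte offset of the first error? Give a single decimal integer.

Answer: 1

Derivation:
Byte[0]=69: 1-byte ASCII. cp=U+0069
Byte[1]=F9: INVALID lead byte (not 0xxx/110x/1110/11110)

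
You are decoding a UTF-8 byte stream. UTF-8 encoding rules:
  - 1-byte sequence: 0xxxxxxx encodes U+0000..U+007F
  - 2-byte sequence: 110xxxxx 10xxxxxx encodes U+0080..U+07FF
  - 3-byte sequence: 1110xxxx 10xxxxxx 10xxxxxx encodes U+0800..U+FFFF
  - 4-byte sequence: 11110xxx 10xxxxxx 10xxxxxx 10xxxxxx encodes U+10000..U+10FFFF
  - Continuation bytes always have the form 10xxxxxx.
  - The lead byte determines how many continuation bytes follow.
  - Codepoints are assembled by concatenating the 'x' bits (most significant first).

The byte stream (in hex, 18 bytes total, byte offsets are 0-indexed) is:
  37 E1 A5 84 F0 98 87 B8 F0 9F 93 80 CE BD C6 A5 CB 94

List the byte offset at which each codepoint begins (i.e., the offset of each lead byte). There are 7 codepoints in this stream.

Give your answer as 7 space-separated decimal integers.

Byte[0]=37: 1-byte ASCII. cp=U+0037
Byte[1]=E1: 3-byte lead, need 2 cont bytes. acc=0x1
Byte[2]=A5: continuation. acc=(acc<<6)|0x25=0x65
Byte[3]=84: continuation. acc=(acc<<6)|0x04=0x1944
Completed: cp=U+1944 (starts at byte 1)
Byte[4]=F0: 4-byte lead, need 3 cont bytes. acc=0x0
Byte[5]=98: continuation. acc=(acc<<6)|0x18=0x18
Byte[6]=87: continuation. acc=(acc<<6)|0x07=0x607
Byte[7]=B8: continuation. acc=(acc<<6)|0x38=0x181F8
Completed: cp=U+181F8 (starts at byte 4)
Byte[8]=F0: 4-byte lead, need 3 cont bytes. acc=0x0
Byte[9]=9F: continuation. acc=(acc<<6)|0x1F=0x1F
Byte[10]=93: continuation. acc=(acc<<6)|0x13=0x7D3
Byte[11]=80: continuation. acc=(acc<<6)|0x00=0x1F4C0
Completed: cp=U+1F4C0 (starts at byte 8)
Byte[12]=CE: 2-byte lead, need 1 cont bytes. acc=0xE
Byte[13]=BD: continuation. acc=(acc<<6)|0x3D=0x3BD
Completed: cp=U+03BD (starts at byte 12)
Byte[14]=C6: 2-byte lead, need 1 cont bytes. acc=0x6
Byte[15]=A5: continuation. acc=(acc<<6)|0x25=0x1A5
Completed: cp=U+01A5 (starts at byte 14)
Byte[16]=CB: 2-byte lead, need 1 cont bytes. acc=0xB
Byte[17]=94: continuation. acc=(acc<<6)|0x14=0x2D4
Completed: cp=U+02D4 (starts at byte 16)

Answer: 0 1 4 8 12 14 16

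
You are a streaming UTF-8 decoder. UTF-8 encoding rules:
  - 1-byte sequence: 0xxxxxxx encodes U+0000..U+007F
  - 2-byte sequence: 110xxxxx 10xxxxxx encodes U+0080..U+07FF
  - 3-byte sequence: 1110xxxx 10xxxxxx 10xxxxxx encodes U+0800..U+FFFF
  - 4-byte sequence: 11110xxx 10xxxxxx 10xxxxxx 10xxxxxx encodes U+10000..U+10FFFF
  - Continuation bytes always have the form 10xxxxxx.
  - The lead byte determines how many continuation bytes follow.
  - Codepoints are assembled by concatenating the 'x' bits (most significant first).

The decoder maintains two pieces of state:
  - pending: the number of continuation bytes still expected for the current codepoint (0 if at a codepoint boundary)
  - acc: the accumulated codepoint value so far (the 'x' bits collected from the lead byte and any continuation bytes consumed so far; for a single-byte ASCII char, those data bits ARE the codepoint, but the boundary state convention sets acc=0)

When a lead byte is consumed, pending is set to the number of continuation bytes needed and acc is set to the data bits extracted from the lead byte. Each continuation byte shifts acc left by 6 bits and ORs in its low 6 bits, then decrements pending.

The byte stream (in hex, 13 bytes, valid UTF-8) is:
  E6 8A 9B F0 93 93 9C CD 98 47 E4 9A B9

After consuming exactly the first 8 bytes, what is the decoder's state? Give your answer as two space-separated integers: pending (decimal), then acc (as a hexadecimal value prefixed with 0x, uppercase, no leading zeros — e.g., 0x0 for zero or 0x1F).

Answer: 1 0xD

Derivation:
Byte[0]=E6: 3-byte lead. pending=2, acc=0x6
Byte[1]=8A: continuation. acc=(acc<<6)|0x0A=0x18A, pending=1
Byte[2]=9B: continuation. acc=(acc<<6)|0x1B=0x629B, pending=0
Byte[3]=F0: 4-byte lead. pending=3, acc=0x0
Byte[4]=93: continuation. acc=(acc<<6)|0x13=0x13, pending=2
Byte[5]=93: continuation. acc=(acc<<6)|0x13=0x4D3, pending=1
Byte[6]=9C: continuation. acc=(acc<<6)|0x1C=0x134DC, pending=0
Byte[7]=CD: 2-byte lead. pending=1, acc=0xD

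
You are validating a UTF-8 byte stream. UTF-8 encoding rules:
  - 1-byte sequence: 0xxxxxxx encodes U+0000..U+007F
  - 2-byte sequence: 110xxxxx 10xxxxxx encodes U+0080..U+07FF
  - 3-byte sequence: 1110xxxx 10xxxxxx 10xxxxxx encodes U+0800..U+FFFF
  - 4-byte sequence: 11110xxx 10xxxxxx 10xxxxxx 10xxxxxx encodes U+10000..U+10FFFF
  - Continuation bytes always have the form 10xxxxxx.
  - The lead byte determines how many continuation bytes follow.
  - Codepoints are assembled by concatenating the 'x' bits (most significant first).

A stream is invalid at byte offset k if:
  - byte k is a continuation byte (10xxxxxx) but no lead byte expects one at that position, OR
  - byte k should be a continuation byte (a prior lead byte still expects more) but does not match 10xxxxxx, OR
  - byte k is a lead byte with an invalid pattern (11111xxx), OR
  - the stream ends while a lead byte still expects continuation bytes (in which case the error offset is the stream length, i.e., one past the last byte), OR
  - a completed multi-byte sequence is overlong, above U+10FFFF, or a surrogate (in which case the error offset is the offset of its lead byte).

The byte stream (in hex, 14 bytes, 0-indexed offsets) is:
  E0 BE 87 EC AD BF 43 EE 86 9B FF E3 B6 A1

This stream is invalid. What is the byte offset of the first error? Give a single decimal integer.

Byte[0]=E0: 3-byte lead, need 2 cont bytes. acc=0x0
Byte[1]=BE: continuation. acc=(acc<<6)|0x3E=0x3E
Byte[2]=87: continuation. acc=(acc<<6)|0x07=0xF87
Completed: cp=U+0F87 (starts at byte 0)
Byte[3]=EC: 3-byte lead, need 2 cont bytes. acc=0xC
Byte[4]=AD: continuation. acc=(acc<<6)|0x2D=0x32D
Byte[5]=BF: continuation. acc=(acc<<6)|0x3F=0xCB7F
Completed: cp=U+CB7F (starts at byte 3)
Byte[6]=43: 1-byte ASCII. cp=U+0043
Byte[7]=EE: 3-byte lead, need 2 cont bytes. acc=0xE
Byte[8]=86: continuation. acc=(acc<<6)|0x06=0x386
Byte[9]=9B: continuation. acc=(acc<<6)|0x1B=0xE19B
Completed: cp=U+E19B (starts at byte 7)
Byte[10]=FF: INVALID lead byte (not 0xxx/110x/1110/11110)

Answer: 10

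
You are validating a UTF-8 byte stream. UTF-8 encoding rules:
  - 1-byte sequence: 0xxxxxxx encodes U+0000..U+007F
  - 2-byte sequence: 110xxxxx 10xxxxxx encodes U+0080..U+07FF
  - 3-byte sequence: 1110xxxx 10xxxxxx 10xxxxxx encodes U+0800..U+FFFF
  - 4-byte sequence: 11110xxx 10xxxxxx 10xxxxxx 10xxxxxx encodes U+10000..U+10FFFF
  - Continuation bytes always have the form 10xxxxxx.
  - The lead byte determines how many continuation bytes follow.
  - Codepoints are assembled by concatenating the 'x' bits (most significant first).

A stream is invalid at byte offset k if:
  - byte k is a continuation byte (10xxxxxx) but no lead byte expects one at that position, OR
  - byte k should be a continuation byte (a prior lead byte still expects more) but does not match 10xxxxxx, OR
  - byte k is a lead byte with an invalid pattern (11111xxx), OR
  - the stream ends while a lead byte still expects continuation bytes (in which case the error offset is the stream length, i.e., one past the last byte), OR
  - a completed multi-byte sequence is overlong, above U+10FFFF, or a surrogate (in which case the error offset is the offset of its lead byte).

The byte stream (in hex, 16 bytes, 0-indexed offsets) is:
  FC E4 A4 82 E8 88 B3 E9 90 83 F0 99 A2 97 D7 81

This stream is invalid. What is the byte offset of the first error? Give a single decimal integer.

Answer: 0

Derivation:
Byte[0]=FC: INVALID lead byte (not 0xxx/110x/1110/11110)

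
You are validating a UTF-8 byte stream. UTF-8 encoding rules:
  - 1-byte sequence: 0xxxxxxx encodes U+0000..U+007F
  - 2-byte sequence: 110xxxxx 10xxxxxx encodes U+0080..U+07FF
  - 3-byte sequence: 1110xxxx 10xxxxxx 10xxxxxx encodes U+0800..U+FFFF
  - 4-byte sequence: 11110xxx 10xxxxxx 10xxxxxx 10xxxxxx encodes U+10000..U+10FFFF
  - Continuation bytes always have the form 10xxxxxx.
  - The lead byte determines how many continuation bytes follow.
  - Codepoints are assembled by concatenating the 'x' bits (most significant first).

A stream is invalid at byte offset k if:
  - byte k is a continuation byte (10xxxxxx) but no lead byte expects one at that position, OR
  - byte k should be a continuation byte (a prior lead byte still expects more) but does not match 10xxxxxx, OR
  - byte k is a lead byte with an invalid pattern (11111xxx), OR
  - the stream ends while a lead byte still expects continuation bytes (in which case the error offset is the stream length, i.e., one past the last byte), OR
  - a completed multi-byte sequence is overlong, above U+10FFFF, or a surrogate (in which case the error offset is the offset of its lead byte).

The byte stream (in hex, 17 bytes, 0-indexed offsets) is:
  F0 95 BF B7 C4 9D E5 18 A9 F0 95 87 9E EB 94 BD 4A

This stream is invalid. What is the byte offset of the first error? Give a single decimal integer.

Answer: 7

Derivation:
Byte[0]=F0: 4-byte lead, need 3 cont bytes. acc=0x0
Byte[1]=95: continuation. acc=(acc<<6)|0x15=0x15
Byte[2]=BF: continuation. acc=(acc<<6)|0x3F=0x57F
Byte[3]=B7: continuation. acc=(acc<<6)|0x37=0x15FF7
Completed: cp=U+15FF7 (starts at byte 0)
Byte[4]=C4: 2-byte lead, need 1 cont bytes. acc=0x4
Byte[5]=9D: continuation. acc=(acc<<6)|0x1D=0x11D
Completed: cp=U+011D (starts at byte 4)
Byte[6]=E5: 3-byte lead, need 2 cont bytes. acc=0x5
Byte[7]=18: expected 10xxxxxx continuation. INVALID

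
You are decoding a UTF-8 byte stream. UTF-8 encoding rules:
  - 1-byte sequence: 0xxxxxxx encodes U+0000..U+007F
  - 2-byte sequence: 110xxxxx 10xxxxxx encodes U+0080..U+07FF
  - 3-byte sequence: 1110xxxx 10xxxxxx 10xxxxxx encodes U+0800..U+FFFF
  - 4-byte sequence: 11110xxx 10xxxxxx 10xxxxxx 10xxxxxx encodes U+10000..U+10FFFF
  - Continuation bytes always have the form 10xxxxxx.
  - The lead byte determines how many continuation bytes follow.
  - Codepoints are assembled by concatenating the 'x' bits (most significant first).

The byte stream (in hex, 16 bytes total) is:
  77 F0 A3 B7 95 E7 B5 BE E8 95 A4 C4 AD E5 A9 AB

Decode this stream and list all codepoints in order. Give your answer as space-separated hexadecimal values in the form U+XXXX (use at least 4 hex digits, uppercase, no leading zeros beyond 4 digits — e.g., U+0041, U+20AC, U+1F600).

Byte[0]=77: 1-byte ASCII. cp=U+0077
Byte[1]=F0: 4-byte lead, need 3 cont bytes. acc=0x0
Byte[2]=A3: continuation. acc=(acc<<6)|0x23=0x23
Byte[3]=B7: continuation. acc=(acc<<6)|0x37=0x8F7
Byte[4]=95: continuation. acc=(acc<<6)|0x15=0x23DD5
Completed: cp=U+23DD5 (starts at byte 1)
Byte[5]=E7: 3-byte lead, need 2 cont bytes. acc=0x7
Byte[6]=B5: continuation. acc=(acc<<6)|0x35=0x1F5
Byte[7]=BE: continuation. acc=(acc<<6)|0x3E=0x7D7E
Completed: cp=U+7D7E (starts at byte 5)
Byte[8]=E8: 3-byte lead, need 2 cont bytes. acc=0x8
Byte[9]=95: continuation. acc=(acc<<6)|0x15=0x215
Byte[10]=A4: continuation. acc=(acc<<6)|0x24=0x8564
Completed: cp=U+8564 (starts at byte 8)
Byte[11]=C4: 2-byte lead, need 1 cont bytes. acc=0x4
Byte[12]=AD: continuation. acc=(acc<<6)|0x2D=0x12D
Completed: cp=U+012D (starts at byte 11)
Byte[13]=E5: 3-byte lead, need 2 cont bytes. acc=0x5
Byte[14]=A9: continuation. acc=(acc<<6)|0x29=0x169
Byte[15]=AB: continuation. acc=(acc<<6)|0x2B=0x5A6B
Completed: cp=U+5A6B (starts at byte 13)

Answer: U+0077 U+23DD5 U+7D7E U+8564 U+012D U+5A6B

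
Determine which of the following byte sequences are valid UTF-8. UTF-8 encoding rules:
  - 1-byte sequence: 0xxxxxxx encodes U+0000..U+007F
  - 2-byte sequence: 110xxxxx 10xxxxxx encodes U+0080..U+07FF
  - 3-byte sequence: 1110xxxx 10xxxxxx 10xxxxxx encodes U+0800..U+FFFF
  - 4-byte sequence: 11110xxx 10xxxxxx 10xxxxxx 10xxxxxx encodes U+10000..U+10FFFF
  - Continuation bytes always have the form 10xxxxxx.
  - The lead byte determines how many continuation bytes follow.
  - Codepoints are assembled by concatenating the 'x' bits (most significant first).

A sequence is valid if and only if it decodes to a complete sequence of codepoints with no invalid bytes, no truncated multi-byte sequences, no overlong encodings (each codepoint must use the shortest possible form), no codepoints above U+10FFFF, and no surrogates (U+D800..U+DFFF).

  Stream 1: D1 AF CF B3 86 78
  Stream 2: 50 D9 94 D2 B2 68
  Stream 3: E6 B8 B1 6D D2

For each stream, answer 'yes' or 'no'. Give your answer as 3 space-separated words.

Stream 1: error at byte offset 4. INVALID
Stream 2: decodes cleanly. VALID
Stream 3: error at byte offset 5. INVALID

Answer: no yes no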